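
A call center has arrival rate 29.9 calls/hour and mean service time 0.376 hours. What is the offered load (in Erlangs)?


Offered load a = lambda * E[S] = 29.9 * 0.376 = 11.24 Erlangs

11.24 Erlangs


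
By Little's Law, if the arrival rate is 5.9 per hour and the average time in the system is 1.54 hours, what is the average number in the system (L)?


L = lambda * W = 5.9 * 1.54 = 9.09

9.09


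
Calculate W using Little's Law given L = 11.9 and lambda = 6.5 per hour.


W = L / lambda = 11.9 / 6.5 = 1.8308 hours

1.8308 hours


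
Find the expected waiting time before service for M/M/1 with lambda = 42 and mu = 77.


rho = 42/77; Wq = rho/(mu - lambda) = 0.0156 hours

0.0156 hours


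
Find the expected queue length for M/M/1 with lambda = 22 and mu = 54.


rho = 22/54; Lq = rho^2/(1-rho) = 0.28

0.28


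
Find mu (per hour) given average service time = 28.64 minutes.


mu = 60 / avg_service_time = 60 / 28.64 = 2.09 per hour

2.09 per hour


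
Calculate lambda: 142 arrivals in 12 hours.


lambda = total arrivals / time = 142 / 12 = 11.83 per hour

11.83 per hour


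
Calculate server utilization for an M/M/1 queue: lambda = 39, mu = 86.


rho = lambda/mu = 39/86 = 0.4535

0.4535


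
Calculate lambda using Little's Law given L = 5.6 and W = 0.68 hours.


lambda = L / W = 5.6 / 0.68 = 8.24 per hour

8.24 per hour


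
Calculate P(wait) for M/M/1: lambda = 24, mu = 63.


P(wait) = rho = lambda/mu = 24/63 = 0.381

0.381


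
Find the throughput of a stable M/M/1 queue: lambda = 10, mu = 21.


For a stable queue (lambda < mu), throughput = lambda = 10 per hour

10 per hour


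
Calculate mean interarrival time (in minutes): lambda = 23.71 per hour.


Mean interarrival time = 60/lambda = 60/23.71 = 2.53 minutes

2.53 minutes


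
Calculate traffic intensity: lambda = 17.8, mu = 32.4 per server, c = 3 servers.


rho = lambda / (c * mu) = 17.8 / (3 * 32.4) = 0.1831

0.1831


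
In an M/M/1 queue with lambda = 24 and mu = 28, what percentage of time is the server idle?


Idle fraction = (1 - rho) * 100 = (1 - 24/28) * 100 = 14.3%

14.3%


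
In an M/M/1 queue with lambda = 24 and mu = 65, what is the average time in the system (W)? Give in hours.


W = 1/(mu - lambda) = 1/(65 - 24) = 0.0244 hours

0.0244 hours


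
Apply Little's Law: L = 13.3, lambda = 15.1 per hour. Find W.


W = L / lambda = 13.3 / 15.1 = 0.8808 hours

0.8808 hours


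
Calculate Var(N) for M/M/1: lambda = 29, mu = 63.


rho = 29/63; Var(N) = rho/(1-rho)^2 = 1.58

1.58


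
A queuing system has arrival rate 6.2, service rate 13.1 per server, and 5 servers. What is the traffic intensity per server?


rho = lambda / (c * mu) = 6.2 / (5 * 13.1) = 0.0947

0.0947


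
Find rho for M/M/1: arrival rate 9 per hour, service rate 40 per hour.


rho = lambda/mu = 9/40 = 0.225

0.225


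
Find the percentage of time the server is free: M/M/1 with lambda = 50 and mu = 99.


Idle fraction = (1 - rho) * 100 = (1 - 50/99) * 100 = 49.5%

49.5%


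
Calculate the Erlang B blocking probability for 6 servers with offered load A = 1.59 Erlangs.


B(N,A) = (A^N/N!) / sum(A^k/k!, k=0..N) with N=6, A=1.59 = 0.0046

0.0046


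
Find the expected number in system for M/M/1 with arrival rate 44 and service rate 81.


rho = 44/81; L = rho/(1-rho) = 1.19

1.19


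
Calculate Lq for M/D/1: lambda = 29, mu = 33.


M/D/1: Lq = rho^2 / (2*(1-rho)) where rho = 29/33; Lq = 3.19

3.19


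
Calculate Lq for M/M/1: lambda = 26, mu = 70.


rho = 26/70; Lq = rho^2/(1-rho) = 0.22

0.22


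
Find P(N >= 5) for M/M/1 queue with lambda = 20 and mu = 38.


P(N >= 5) = rho^5 = (20/38)^5 = 0.0404

0.0404


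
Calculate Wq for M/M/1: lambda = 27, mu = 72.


rho = 27/72; Wq = rho/(mu - lambda) = 0.0083 hours

0.0083 hours


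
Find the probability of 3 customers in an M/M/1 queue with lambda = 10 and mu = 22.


rho = 10/22; P(n) = (1-rho)*rho^n = (1-10/22)*(10/22)^3 = 0.0512

0.0512


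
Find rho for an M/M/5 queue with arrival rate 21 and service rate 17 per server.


rho = lambda/(c*mu) = 21/(5*17) = 0.2471

0.2471


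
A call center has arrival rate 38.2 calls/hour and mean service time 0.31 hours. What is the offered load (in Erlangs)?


Offered load a = lambda * E[S] = 38.2 * 0.31 = 11.84 Erlangs

11.84 Erlangs


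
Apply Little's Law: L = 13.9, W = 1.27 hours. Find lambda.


lambda = L / W = 13.9 / 1.27 = 10.94 per hour

10.94 per hour


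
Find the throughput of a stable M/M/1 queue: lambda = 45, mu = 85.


For a stable queue (lambda < mu), throughput = lambda = 45 per hour

45 per hour


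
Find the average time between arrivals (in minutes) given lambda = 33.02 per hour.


Mean interarrival time = 60/lambda = 60/33.02 = 1.82 minutes

1.82 minutes


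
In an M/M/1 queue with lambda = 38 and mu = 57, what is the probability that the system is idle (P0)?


P0 = 1 - rho = 1 - 38/57 = 0.3333

0.3333


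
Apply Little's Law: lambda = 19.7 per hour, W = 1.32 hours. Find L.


L = lambda * W = 19.7 * 1.32 = 26.0

26.0


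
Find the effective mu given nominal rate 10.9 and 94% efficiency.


Effective rate = mu * efficiency = 10.9 * 0.94 = 10.25 per hour

10.25 per hour


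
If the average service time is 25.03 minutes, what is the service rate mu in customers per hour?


mu = 60 / avg_service_time = 60 / 25.03 = 2.4 per hour

2.4 per hour


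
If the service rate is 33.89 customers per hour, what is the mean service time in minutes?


Mean service time = 60/mu = 60/33.89 = 1.77 minutes

1.77 minutes


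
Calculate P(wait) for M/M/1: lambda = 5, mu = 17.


P(wait) = rho = lambda/mu = 5/17 = 0.2941

0.2941


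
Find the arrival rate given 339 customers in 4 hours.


lambda = total arrivals / time = 339 / 4 = 84.75 per hour

84.75 per hour


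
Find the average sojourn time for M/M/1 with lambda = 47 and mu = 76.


W = 1/(mu - lambda) = 1/(76 - 47) = 0.0345 hours

0.0345 hours


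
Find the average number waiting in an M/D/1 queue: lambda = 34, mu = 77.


M/D/1: Lq = rho^2 / (2*(1-rho)) where rho = 34/77; Lq = 0.17

0.17


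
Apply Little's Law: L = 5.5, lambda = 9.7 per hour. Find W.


W = L / lambda = 5.5 / 9.7 = 0.567 hours

0.567 hours


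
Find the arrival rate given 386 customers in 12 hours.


lambda = total arrivals / time = 386 / 12 = 32.17 per hour

32.17 per hour


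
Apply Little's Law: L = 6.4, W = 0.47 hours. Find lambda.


lambda = L / W = 6.4 / 0.47 = 13.62 per hour

13.62 per hour


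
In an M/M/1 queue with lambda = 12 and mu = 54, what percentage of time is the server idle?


Idle fraction = (1 - rho) * 100 = (1 - 12/54) * 100 = 77.8%

77.8%


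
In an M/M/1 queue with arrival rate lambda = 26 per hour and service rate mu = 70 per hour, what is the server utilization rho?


rho = lambda/mu = 26/70 = 0.3714

0.3714


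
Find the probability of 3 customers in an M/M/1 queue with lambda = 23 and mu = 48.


rho = 23/48; P(n) = (1-rho)*rho^n = (1-23/48)*(23/48)^3 = 0.0573

0.0573


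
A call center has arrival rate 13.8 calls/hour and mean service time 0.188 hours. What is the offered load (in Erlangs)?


Offered load a = lambda * E[S] = 13.8 * 0.188 = 2.59 Erlangs

2.59 Erlangs


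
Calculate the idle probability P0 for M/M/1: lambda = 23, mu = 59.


P0 = 1 - rho = 1 - 23/59 = 0.6102

0.6102


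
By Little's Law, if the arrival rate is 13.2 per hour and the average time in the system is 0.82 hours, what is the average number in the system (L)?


L = lambda * W = 13.2 * 0.82 = 10.82

10.82


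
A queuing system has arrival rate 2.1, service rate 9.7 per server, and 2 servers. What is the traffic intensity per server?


rho = lambda / (c * mu) = 2.1 / (2 * 9.7) = 0.1082

0.1082


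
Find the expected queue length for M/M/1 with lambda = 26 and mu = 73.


rho = 26/73; Lq = rho^2/(1-rho) = 0.2

0.2


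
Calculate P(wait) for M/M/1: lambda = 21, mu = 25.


P(wait) = rho = lambda/mu = 21/25 = 0.84

0.84


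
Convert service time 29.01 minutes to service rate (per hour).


mu = 60 / avg_service_time = 60 / 29.01 = 2.07 per hour

2.07 per hour


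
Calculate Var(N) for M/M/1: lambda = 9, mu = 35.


rho = 9/35; Var(N) = rho/(1-rho)^2 = 0.47

0.47


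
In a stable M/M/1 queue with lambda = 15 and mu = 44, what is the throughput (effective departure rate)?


For a stable queue (lambda < mu), throughput = lambda = 15 per hour

15 per hour


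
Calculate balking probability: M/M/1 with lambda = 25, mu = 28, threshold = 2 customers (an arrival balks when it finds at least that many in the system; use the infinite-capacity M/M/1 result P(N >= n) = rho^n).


P(N >= 2) = rho^2 = (25/28)^2 = 0.7972

0.7972


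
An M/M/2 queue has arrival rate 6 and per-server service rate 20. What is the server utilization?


rho = lambda/(c*mu) = 6/(2*20) = 0.15

0.15


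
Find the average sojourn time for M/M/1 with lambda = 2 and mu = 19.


W = 1/(mu - lambda) = 1/(19 - 2) = 0.0588 hours

0.0588 hours


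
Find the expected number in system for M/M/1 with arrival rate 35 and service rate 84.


rho = 35/84; L = rho/(1-rho) = 0.71

0.71


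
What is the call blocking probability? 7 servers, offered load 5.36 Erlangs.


B(N,A) = (A^N/N!) / sum(A^k/k!, k=0..N) with N=7, A=5.36 = 0.1434

0.1434


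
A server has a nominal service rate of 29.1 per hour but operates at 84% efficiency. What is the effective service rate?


Effective rate = mu * efficiency = 29.1 * 0.84 = 24.44 per hour

24.44 per hour


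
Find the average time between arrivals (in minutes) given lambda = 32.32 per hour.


Mean interarrival time = 60/lambda = 60/32.32 = 1.86 minutes

1.86 minutes


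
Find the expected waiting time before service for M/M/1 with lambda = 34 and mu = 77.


rho = 34/77; Wq = rho/(mu - lambda) = 0.0103 hours

0.0103 hours


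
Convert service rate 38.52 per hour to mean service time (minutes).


Mean service time = 60/mu = 60/38.52 = 1.56 minutes

1.56 minutes


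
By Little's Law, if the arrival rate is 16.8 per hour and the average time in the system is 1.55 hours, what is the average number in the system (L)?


L = lambda * W = 16.8 * 1.55 = 26.04

26.04


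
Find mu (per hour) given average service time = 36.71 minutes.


mu = 60 / avg_service_time = 60 / 36.71 = 1.63 per hour

1.63 per hour


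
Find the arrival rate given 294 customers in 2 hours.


lambda = total arrivals / time = 294 / 2 = 147.0 per hour

147.0 per hour


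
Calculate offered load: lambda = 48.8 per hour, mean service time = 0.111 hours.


Offered load a = lambda * E[S] = 48.8 * 0.111 = 5.42 Erlangs

5.42 Erlangs


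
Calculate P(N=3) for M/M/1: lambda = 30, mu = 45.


rho = 30/45; P(n) = (1-rho)*rho^n = (1-30/45)*(30/45)^3 = 0.0988

0.0988


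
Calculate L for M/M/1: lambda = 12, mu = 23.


rho = 12/23; L = rho/(1-rho) = 1.09

1.09


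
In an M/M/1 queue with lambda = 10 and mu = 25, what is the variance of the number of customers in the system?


rho = 10/25; Var(N) = rho/(1-rho)^2 = 1.11

1.11


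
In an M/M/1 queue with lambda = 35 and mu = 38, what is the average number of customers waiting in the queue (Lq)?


rho = 35/38; Lq = rho^2/(1-rho) = 10.75

10.75


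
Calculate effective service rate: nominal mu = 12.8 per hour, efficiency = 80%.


Effective rate = mu * efficiency = 12.8 * 0.8 = 10.24 per hour

10.24 per hour


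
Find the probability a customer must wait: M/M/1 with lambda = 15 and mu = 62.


P(wait) = rho = lambda/mu = 15/62 = 0.2419

0.2419


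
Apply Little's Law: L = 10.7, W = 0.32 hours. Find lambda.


lambda = L / W = 10.7 / 0.32 = 33.44 per hour

33.44 per hour


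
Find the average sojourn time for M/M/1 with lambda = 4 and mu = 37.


W = 1/(mu - lambda) = 1/(37 - 4) = 0.0303 hours

0.0303 hours


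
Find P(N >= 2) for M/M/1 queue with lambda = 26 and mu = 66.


P(N >= 2) = rho^2 = (26/66)^2 = 0.1552

0.1552


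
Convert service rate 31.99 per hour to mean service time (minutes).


Mean service time = 60/mu = 60/31.99 = 1.88 minutes

1.88 minutes


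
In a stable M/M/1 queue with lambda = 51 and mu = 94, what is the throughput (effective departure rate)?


For a stable queue (lambda < mu), throughput = lambda = 51 per hour

51 per hour


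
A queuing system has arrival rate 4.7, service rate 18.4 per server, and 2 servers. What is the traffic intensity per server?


rho = lambda / (c * mu) = 4.7 / (2 * 18.4) = 0.1277

0.1277


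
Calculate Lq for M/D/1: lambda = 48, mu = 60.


M/D/1: Lq = rho^2 / (2*(1-rho)) where rho = 48/60; Lq = 1.6

1.6


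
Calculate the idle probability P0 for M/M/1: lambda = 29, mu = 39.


P0 = 1 - rho = 1 - 29/39 = 0.2564

0.2564


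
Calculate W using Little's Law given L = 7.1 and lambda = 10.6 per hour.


W = L / lambda = 7.1 / 10.6 = 0.6698 hours

0.6698 hours


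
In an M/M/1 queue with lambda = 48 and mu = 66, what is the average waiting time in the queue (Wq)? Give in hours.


rho = 48/66; Wq = rho/(mu - lambda) = 0.0404 hours

0.0404 hours


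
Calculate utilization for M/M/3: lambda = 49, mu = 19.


rho = lambda/(c*mu) = 49/(3*19) = 0.8596

0.8596


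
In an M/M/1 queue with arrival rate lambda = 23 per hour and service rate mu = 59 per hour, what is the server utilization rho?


rho = lambda/mu = 23/59 = 0.3898

0.3898


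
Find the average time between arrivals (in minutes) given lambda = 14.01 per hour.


Mean interarrival time = 60/lambda = 60/14.01 = 4.28 minutes

4.28 minutes


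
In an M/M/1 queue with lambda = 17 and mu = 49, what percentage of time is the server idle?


Idle fraction = (1 - rho) * 100 = (1 - 17/49) * 100 = 65.3%

65.3%


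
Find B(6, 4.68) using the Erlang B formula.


B(N,A) = (A^N/N!) / sum(A^k/k!, k=0..N) with N=6, A=4.68 = 0.1677

0.1677


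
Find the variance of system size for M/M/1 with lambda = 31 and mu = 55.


rho = 31/55; Var(N) = rho/(1-rho)^2 = 2.96

2.96


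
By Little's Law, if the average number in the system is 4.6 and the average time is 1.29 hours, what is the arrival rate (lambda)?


lambda = L / W = 4.6 / 1.29 = 3.57 per hour

3.57 per hour


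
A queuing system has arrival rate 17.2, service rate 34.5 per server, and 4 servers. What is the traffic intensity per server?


rho = lambda / (c * mu) = 17.2 / (4 * 34.5) = 0.1246

0.1246


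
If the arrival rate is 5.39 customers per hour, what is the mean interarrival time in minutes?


Mean interarrival time = 60/lambda = 60/5.39 = 11.13 minutes

11.13 minutes


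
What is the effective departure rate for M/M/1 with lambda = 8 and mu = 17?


For a stable queue (lambda < mu), throughput = lambda = 8 per hour

8 per hour


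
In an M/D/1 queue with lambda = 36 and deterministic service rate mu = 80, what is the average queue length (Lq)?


M/D/1: Lq = rho^2 / (2*(1-rho)) where rho = 36/80; Lq = 0.18

0.18


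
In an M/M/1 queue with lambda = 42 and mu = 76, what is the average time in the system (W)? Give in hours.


W = 1/(mu - lambda) = 1/(76 - 42) = 0.0294 hours

0.0294 hours


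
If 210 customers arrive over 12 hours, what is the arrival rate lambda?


lambda = total arrivals / time = 210 / 12 = 17.5 per hour

17.5 per hour


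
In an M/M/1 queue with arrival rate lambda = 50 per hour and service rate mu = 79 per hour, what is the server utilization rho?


rho = lambda/mu = 50/79 = 0.6329

0.6329


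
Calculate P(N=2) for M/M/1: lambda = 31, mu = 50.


rho = 31/50; P(n) = (1-rho)*rho^n = (1-31/50)*(31/50)^2 = 0.1461

0.1461


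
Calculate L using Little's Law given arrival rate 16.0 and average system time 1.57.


L = lambda * W = 16.0 * 1.57 = 25.12

25.12


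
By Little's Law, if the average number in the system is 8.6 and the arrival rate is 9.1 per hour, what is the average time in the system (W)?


W = L / lambda = 8.6 / 9.1 = 0.9451 hours

0.9451 hours


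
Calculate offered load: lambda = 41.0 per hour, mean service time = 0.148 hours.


Offered load a = lambda * E[S] = 41.0 * 0.148 = 6.07 Erlangs

6.07 Erlangs


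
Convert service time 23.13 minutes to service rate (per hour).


mu = 60 / avg_service_time = 60 / 23.13 = 2.59 per hour

2.59 per hour


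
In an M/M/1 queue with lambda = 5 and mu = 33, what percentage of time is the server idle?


Idle fraction = (1 - rho) * 100 = (1 - 5/33) * 100 = 84.8%

84.8%


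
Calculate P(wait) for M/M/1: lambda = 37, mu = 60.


P(wait) = rho = lambda/mu = 37/60 = 0.6167

0.6167


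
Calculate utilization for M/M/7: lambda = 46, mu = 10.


rho = lambda/(c*mu) = 46/(7*10) = 0.6571

0.6571


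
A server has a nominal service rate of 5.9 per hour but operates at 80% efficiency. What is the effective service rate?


Effective rate = mu * efficiency = 5.9 * 0.8 = 4.72 per hour

4.72 per hour


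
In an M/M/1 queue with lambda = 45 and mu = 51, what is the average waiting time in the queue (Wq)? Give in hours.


rho = 45/51; Wq = rho/(mu - lambda) = 0.1471 hours

0.1471 hours


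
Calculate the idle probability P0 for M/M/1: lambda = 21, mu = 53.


P0 = 1 - rho = 1 - 21/53 = 0.6038

0.6038


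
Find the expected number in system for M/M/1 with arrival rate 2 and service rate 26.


rho = 2/26; L = rho/(1-rho) = 0.08

0.08


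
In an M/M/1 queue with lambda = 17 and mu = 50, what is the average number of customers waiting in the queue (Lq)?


rho = 17/50; Lq = rho^2/(1-rho) = 0.18

0.18


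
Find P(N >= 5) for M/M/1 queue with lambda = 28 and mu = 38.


P(N >= 5) = rho^5 = (28/38)^5 = 0.2172

0.2172


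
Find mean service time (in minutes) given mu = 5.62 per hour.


Mean service time = 60/mu = 60/5.62 = 10.68 minutes

10.68 minutes


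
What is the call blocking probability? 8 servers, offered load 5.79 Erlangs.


B(N,A) = (A^N/N!) / sum(A^k/k!, k=0..N) with N=8, A=5.79 = 0.1103

0.1103


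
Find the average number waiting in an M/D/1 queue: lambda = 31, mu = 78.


M/D/1: Lq = rho^2 / (2*(1-rho)) where rho = 31/78; Lq = 0.13

0.13


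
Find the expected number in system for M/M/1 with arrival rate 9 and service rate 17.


rho = 9/17; L = rho/(1-rho) = 1.13

1.13


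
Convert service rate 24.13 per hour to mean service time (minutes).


Mean service time = 60/mu = 60/24.13 = 2.49 minutes

2.49 minutes


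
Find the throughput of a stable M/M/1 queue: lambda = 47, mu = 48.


For a stable queue (lambda < mu), throughput = lambda = 47 per hour

47 per hour


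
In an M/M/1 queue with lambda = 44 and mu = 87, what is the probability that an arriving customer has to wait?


P(wait) = rho = lambda/mu = 44/87 = 0.5057

0.5057


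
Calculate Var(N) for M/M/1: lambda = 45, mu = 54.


rho = 45/54; Var(N) = rho/(1-rho)^2 = 30.0

30.0


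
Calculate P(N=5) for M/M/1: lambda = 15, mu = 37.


rho = 15/37; P(n) = (1-rho)*rho^n = (1-15/37)*(15/37)^5 = 0.0065

0.0065


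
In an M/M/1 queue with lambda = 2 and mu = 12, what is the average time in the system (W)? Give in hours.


W = 1/(mu - lambda) = 1/(12 - 2) = 0.1 hours

0.1 hours


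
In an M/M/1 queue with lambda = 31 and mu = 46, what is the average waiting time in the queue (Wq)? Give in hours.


rho = 31/46; Wq = rho/(mu - lambda) = 0.0449 hours

0.0449 hours


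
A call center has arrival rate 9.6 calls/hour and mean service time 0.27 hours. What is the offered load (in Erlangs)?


Offered load a = lambda * E[S] = 9.6 * 0.27 = 2.59 Erlangs

2.59 Erlangs


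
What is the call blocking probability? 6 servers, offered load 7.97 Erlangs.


B(N,A) = (A^N/N!) / sum(A^k/k!, k=0..N) with N=6, A=7.97 = 0.3881

0.3881


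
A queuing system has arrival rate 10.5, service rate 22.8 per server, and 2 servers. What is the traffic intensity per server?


rho = lambda / (c * mu) = 10.5 / (2 * 22.8) = 0.2303

0.2303


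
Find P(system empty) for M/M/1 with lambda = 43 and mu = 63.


P0 = 1 - rho = 1 - 43/63 = 0.3175

0.3175


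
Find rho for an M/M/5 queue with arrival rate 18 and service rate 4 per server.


rho = lambda/(c*mu) = 18/(5*4) = 0.9

0.9


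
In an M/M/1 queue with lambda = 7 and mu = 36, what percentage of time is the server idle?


Idle fraction = (1 - rho) * 100 = (1 - 7/36) * 100 = 80.6%

80.6%


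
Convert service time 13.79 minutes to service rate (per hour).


mu = 60 / avg_service_time = 60 / 13.79 = 4.35 per hour

4.35 per hour


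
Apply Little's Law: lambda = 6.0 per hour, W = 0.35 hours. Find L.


L = lambda * W = 6.0 * 0.35 = 2.1

2.1


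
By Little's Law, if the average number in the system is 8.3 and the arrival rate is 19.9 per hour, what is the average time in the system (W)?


W = L / lambda = 8.3 / 19.9 = 0.4171 hours

0.4171 hours


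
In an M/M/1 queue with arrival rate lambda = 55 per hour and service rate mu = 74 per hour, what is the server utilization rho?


rho = lambda/mu = 55/74 = 0.7432

0.7432


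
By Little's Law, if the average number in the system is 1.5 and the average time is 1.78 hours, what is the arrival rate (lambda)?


lambda = L / W = 1.5 / 1.78 = 0.84 per hour

0.84 per hour


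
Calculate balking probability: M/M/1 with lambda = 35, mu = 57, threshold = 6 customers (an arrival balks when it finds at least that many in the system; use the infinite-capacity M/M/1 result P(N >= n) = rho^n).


P(N >= 6) = rho^6 = (35/57)^6 = 0.0536

0.0536


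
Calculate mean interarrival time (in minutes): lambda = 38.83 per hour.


Mean interarrival time = 60/lambda = 60/38.83 = 1.55 minutes

1.55 minutes


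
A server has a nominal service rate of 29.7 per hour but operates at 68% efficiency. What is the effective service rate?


Effective rate = mu * efficiency = 29.7 * 0.68 = 20.2 per hour

20.2 per hour


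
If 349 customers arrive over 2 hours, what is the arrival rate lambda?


lambda = total arrivals / time = 349 / 2 = 174.5 per hour

174.5 per hour


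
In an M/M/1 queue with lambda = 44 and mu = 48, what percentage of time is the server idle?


Idle fraction = (1 - rho) * 100 = (1 - 44/48) * 100 = 8.3%

8.3%


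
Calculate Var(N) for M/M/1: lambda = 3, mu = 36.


rho = 3/36; Var(N) = rho/(1-rho)^2 = 0.1

0.1


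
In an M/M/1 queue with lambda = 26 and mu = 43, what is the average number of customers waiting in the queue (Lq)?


rho = 26/43; Lq = rho^2/(1-rho) = 0.92

0.92


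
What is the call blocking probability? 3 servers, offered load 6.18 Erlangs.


B(N,A) = (A^N/N!) / sum(A^k/k!, k=0..N) with N=3, A=6.18 = 0.5995

0.5995


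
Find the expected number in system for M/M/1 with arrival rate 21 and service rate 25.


rho = 21/25; L = rho/(1-rho) = 5.25

5.25


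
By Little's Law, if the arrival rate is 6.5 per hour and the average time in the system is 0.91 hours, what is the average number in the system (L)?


L = lambda * W = 6.5 * 0.91 = 5.92

5.92


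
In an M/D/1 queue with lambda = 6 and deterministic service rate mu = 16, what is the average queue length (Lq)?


M/D/1: Lq = rho^2 / (2*(1-rho)) where rho = 6/16; Lq = 0.11

0.11


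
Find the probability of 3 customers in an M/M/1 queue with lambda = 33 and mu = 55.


rho = 33/55; P(n) = (1-rho)*rho^n = (1-33/55)*(33/55)^3 = 0.0864

0.0864


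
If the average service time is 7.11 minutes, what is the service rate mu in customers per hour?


mu = 60 / avg_service_time = 60 / 7.11 = 8.44 per hour

8.44 per hour


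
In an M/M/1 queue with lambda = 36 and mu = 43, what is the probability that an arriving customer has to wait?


P(wait) = rho = lambda/mu = 36/43 = 0.8372

0.8372


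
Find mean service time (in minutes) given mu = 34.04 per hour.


Mean service time = 60/mu = 60/34.04 = 1.76 minutes

1.76 minutes


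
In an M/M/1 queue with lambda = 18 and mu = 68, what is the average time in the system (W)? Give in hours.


W = 1/(mu - lambda) = 1/(68 - 18) = 0.02 hours

0.02 hours


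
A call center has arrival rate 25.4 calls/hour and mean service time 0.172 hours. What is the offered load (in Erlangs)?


Offered load a = lambda * E[S] = 25.4 * 0.172 = 4.37 Erlangs

4.37 Erlangs


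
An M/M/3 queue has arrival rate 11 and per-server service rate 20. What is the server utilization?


rho = lambda/(c*mu) = 11/(3*20) = 0.1833

0.1833


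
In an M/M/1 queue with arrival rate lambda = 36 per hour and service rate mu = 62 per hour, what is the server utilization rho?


rho = lambda/mu = 36/62 = 0.5806

0.5806


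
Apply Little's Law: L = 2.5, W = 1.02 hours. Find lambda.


lambda = L / W = 2.5 / 1.02 = 2.45 per hour

2.45 per hour


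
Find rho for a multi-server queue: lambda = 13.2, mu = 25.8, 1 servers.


rho = lambda / (c * mu) = 13.2 / (1 * 25.8) = 0.5116

0.5116


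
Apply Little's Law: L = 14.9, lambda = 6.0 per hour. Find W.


W = L / lambda = 14.9 / 6.0 = 2.4833 hours

2.4833 hours


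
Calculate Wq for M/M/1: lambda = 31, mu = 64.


rho = 31/64; Wq = rho/(mu - lambda) = 0.0147 hours

0.0147 hours


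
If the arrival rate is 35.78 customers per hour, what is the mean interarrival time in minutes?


Mean interarrival time = 60/lambda = 60/35.78 = 1.68 minutes

1.68 minutes


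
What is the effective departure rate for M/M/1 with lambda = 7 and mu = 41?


For a stable queue (lambda < mu), throughput = lambda = 7 per hour

7 per hour


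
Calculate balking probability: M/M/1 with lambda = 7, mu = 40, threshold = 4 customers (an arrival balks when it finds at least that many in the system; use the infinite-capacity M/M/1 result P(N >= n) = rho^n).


P(N >= 4) = rho^4 = (7/40)^4 = 0.0009

0.0009


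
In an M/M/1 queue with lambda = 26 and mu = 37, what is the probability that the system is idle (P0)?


P0 = 1 - rho = 1 - 26/37 = 0.2973

0.2973


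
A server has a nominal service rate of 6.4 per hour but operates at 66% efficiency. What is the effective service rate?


Effective rate = mu * efficiency = 6.4 * 0.66 = 4.22 per hour

4.22 per hour


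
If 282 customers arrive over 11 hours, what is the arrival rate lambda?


lambda = total arrivals / time = 282 / 11 = 25.64 per hour

25.64 per hour


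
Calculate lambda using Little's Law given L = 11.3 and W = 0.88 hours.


lambda = L / W = 11.3 / 0.88 = 12.84 per hour

12.84 per hour


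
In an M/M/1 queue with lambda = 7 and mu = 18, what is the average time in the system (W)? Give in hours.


W = 1/(mu - lambda) = 1/(18 - 7) = 0.0909 hours

0.0909 hours


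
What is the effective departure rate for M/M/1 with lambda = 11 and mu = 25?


For a stable queue (lambda < mu), throughput = lambda = 11 per hour

11 per hour


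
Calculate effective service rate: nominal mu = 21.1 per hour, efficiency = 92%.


Effective rate = mu * efficiency = 21.1 * 0.92 = 19.41 per hour

19.41 per hour


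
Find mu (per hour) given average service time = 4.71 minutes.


mu = 60 / avg_service_time = 60 / 4.71 = 12.74 per hour

12.74 per hour


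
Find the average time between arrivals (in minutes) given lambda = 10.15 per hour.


Mean interarrival time = 60/lambda = 60/10.15 = 5.91 minutes

5.91 minutes


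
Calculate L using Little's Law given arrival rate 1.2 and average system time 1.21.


L = lambda * W = 1.2 * 1.21 = 1.45

1.45


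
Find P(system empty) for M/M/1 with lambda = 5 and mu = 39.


P0 = 1 - rho = 1 - 5/39 = 0.8718

0.8718


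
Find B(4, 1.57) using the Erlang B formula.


B(N,A) = (A^N/N!) / sum(A^k/k!, k=0..N) with N=4, A=1.57 = 0.0539

0.0539


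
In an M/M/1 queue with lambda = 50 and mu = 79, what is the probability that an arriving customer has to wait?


P(wait) = rho = lambda/mu = 50/79 = 0.6329

0.6329


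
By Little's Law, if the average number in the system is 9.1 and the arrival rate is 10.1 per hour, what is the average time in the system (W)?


W = L / lambda = 9.1 / 10.1 = 0.901 hours

0.901 hours


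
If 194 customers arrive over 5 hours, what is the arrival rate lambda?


lambda = total arrivals / time = 194 / 5 = 38.8 per hour

38.8 per hour


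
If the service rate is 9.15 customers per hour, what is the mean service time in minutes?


Mean service time = 60/mu = 60/9.15 = 6.56 minutes

6.56 minutes


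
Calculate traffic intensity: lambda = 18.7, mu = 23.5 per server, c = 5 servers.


rho = lambda / (c * mu) = 18.7 / (5 * 23.5) = 0.1591

0.1591


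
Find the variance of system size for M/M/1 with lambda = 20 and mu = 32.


rho = 20/32; Var(N) = rho/(1-rho)^2 = 4.44

4.44


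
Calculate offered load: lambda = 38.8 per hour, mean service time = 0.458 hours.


Offered load a = lambda * E[S] = 38.8 * 0.458 = 17.77 Erlangs

17.77 Erlangs


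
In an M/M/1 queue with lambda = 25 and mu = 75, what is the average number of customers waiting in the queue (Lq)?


rho = 25/75; Lq = rho^2/(1-rho) = 0.17

0.17


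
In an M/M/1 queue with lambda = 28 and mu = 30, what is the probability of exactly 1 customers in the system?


rho = 28/30; P(n) = (1-rho)*rho^n = (1-28/30)*(28/30)^1 = 0.0622

0.0622


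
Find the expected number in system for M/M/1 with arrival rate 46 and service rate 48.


rho = 46/48; L = rho/(1-rho) = 23.0

23.0


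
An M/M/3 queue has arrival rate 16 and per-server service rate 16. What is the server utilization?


rho = lambda/(c*mu) = 16/(3*16) = 0.3333

0.3333


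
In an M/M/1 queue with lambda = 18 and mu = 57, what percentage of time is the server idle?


Idle fraction = (1 - rho) * 100 = (1 - 18/57) * 100 = 68.4%

68.4%


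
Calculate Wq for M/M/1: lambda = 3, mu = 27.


rho = 3/27; Wq = rho/(mu - lambda) = 0.0046 hours

0.0046 hours


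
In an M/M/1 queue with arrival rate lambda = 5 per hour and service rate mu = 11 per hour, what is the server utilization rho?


rho = lambda/mu = 5/11 = 0.4545

0.4545


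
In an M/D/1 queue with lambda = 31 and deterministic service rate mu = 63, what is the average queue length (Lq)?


M/D/1: Lq = rho^2 / (2*(1-rho)) where rho = 31/63; Lq = 0.24

0.24


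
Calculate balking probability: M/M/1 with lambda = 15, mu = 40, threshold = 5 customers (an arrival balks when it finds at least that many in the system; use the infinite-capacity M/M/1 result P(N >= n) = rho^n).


P(N >= 5) = rho^5 = (15/40)^5 = 0.0074

0.0074


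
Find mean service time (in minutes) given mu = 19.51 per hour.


Mean service time = 60/mu = 60/19.51 = 3.08 minutes

3.08 minutes


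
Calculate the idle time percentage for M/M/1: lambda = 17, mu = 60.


Idle fraction = (1 - rho) * 100 = (1 - 17/60) * 100 = 71.7%

71.7%


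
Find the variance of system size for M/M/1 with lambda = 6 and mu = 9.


rho = 6/9; Var(N) = rho/(1-rho)^2 = 6.0

6.0


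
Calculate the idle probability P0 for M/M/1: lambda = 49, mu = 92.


P0 = 1 - rho = 1 - 49/92 = 0.4674

0.4674


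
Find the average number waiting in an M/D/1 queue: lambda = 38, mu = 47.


M/D/1: Lq = rho^2 / (2*(1-rho)) where rho = 38/47; Lq = 1.71

1.71


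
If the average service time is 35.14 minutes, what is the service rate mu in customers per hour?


mu = 60 / avg_service_time = 60 / 35.14 = 1.71 per hour

1.71 per hour


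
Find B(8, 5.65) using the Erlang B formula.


B(N,A) = (A^N/N!) / sum(A^k/k!, k=0..N) with N=8, A=5.65 = 0.1028

0.1028


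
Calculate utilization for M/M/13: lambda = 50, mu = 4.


rho = lambda/(c*mu) = 50/(13*4) = 0.9615

0.9615


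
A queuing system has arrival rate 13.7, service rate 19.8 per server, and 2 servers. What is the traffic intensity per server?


rho = lambda / (c * mu) = 13.7 / (2 * 19.8) = 0.346

0.346


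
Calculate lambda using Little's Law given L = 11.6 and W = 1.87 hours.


lambda = L / W = 11.6 / 1.87 = 6.2 per hour

6.2 per hour


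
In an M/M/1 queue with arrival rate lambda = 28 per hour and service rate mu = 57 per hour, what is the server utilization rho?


rho = lambda/mu = 28/57 = 0.4912

0.4912


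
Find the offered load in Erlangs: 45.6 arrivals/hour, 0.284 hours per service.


Offered load a = lambda * E[S] = 45.6 * 0.284 = 12.95 Erlangs

12.95 Erlangs


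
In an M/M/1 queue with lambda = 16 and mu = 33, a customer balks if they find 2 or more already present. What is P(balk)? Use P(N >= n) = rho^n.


P(N >= 2) = rho^2 = (16/33)^2 = 0.2351

0.2351


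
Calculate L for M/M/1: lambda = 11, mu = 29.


rho = 11/29; L = rho/(1-rho) = 0.61

0.61


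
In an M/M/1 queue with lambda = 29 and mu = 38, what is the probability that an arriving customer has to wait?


P(wait) = rho = lambda/mu = 29/38 = 0.7632

0.7632


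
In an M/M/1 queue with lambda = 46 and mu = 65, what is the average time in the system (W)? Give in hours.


W = 1/(mu - lambda) = 1/(65 - 46) = 0.0526 hours

0.0526 hours


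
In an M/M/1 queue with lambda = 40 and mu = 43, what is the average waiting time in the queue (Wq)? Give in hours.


rho = 40/43; Wq = rho/(mu - lambda) = 0.3101 hours

0.3101 hours


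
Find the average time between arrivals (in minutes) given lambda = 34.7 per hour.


Mean interarrival time = 60/lambda = 60/34.7 = 1.73 minutes

1.73 minutes


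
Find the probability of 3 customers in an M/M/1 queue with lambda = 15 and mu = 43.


rho = 15/43; P(n) = (1-rho)*rho^n = (1-15/43)*(15/43)^3 = 0.0276

0.0276


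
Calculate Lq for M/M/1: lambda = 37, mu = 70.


rho = 37/70; Lq = rho^2/(1-rho) = 0.59

0.59


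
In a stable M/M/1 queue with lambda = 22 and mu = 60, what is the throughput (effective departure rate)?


For a stable queue (lambda < mu), throughput = lambda = 22 per hour

22 per hour


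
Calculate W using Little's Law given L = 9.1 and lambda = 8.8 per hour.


W = L / lambda = 9.1 / 8.8 = 1.0341 hours

1.0341 hours


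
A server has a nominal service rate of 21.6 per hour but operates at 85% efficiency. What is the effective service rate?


Effective rate = mu * efficiency = 21.6 * 0.85 = 18.36 per hour

18.36 per hour


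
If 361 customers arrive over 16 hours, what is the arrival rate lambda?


lambda = total arrivals / time = 361 / 16 = 22.56 per hour

22.56 per hour


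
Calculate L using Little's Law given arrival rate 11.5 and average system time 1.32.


L = lambda * W = 11.5 * 1.32 = 15.18

15.18


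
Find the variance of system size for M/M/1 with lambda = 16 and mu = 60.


rho = 16/60; Var(N) = rho/(1-rho)^2 = 0.5

0.5


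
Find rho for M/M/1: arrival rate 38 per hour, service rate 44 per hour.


rho = lambda/mu = 38/44 = 0.8636

0.8636


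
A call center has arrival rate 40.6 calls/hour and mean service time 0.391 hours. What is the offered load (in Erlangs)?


Offered load a = lambda * E[S] = 40.6 * 0.391 = 15.87 Erlangs

15.87 Erlangs


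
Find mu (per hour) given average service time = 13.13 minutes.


mu = 60 / avg_service_time = 60 / 13.13 = 4.57 per hour

4.57 per hour


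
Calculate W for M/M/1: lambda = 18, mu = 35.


W = 1/(mu - lambda) = 1/(35 - 18) = 0.0588 hours

0.0588 hours


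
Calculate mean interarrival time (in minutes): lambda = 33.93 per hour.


Mean interarrival time = 60/lambda = 60/33.93 = 1.77 minutes

1.77 minutes


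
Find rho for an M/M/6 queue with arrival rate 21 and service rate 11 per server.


rho = lambda/(c*mu) = 21/(6*11) = 0.3182

0.3182


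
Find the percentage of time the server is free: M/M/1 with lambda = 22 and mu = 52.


Idle fraction = (1 - rho) * 100 = (1 - 22/52) * 100 = 57.7%

57.7%


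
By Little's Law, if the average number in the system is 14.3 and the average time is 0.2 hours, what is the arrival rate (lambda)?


lambda = L / W = 14.3 / 0.2 = 71.5 per hour

71.5 per hour


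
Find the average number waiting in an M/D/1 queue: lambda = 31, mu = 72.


M/D/1: Lq = rho^2 / (2*(1-rho)) where rho = 31/72; Lq = 0.16

0.16


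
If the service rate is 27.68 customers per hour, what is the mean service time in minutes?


Mean service time = 60/mu = 60/27.68 = 2.17 minutes

2.17 minutes


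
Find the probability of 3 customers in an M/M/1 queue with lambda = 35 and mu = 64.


rho = 35/64; P(n) = (1-rho)*rho^n = (1-35/64)*(35/64)^3 = 0.0741

0.0741


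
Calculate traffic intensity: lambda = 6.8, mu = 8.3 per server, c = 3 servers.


rho = lambda / (c * mu) = 6.8 / (3 * 8.3) = 0.2731

0.2731


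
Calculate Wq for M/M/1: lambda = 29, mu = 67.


rho = 29/67; Wq = rho/(mu - lambda) = 0.0114 hours

0.0114 hours


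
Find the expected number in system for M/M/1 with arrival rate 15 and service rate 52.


rho = 15/52; L = rho/(1-rho) = 0.41

0.41


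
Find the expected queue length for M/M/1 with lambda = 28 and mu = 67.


rho = 28/67; Lq = rho^2/(1-rho) = 0.3

0.3


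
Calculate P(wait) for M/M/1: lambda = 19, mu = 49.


P(wait) = rho = lambda/mu = 19/49 = 0.3878

0.3878


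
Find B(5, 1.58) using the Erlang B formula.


B(N,A) = (A^N/N!) / sum(A^k/k!, k=0..N) with N=5, A=1.58 = 0.017

0.017


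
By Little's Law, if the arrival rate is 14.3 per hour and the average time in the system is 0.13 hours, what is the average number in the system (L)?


L = lambda * W = 14.3 * 0.13 = 1.86

1.86


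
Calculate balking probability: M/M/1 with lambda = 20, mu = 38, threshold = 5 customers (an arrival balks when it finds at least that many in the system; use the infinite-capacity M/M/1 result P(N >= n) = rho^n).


P(N >= 5) = rho^5 = (20/38)^5 = 0.0404

0.0404


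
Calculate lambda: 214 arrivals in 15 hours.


lambda = total arrivals / time = 214 / 15 = 14.27 per hour

14.27 per hour


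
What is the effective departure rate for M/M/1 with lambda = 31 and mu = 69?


For a stable queue (lambda < mu), throughput = lambda = 31 per hour

31 per hour


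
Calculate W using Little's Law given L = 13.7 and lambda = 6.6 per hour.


W = L / lambda = 13.7 / 6.6 = 2.0758 hours

2.0758 hours


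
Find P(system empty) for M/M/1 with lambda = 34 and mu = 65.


P0 = 1 - rho = 1 - 34/65 = 0.4769

0.4769


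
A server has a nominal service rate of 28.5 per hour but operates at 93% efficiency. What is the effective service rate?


Effective rate = mu * efficiency = 28.5 * 0.93 = 26.51 per hour

26.51 per hour


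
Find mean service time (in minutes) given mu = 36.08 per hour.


Mean service time = 60/mu = 60/36.08 = 1.66 minutes

1.66 minutes


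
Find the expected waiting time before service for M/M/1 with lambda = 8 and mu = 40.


rho = 8/40; Wq = rho/(mu - lambda) = 0.0063 hours

0.0063 hours


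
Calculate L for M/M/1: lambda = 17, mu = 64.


rho = 17/64; L = rho/(1-rho) = 0.36

0.36


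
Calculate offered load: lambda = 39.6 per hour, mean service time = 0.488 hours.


Offered load a = lambda * E[S] = 39.6 * 0.488 = 19.32 Erlangs

19.32 Erlangs


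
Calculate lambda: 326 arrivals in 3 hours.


lambda = total arrivals / time = 326 / 3 = 108.67 per hour

108.67 per hour


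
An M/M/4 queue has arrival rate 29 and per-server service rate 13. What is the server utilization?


rho = lambda/(c*mu) = 29/(4*13) = 0.5577

0.5577
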